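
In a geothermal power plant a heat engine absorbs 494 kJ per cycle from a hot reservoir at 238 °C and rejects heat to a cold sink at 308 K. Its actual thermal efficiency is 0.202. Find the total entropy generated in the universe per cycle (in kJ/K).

T_H = 238 °C → 238 + 273.15 = 511.15 K.
W = η·Q_H = 0.202 × 494 = 99.79 kJ, so Q_C = Q_H − W = 394.2 kJ.
The hot reservoir loses entropy Q_H/T_H = 494/511.15 = 0.9664 kJ/K; the cold reservoir gains Q_C/T_C = 394.2/308.00 = 1.280 kJ/K.
ΔS_univ = −Q_H/T_H + Q_C/T_C = 0.313 kJ/K (> 0, since η = 0.202 < η_Carnot = 0.397).

ΔS_univ ≈ 0.313 kJ/K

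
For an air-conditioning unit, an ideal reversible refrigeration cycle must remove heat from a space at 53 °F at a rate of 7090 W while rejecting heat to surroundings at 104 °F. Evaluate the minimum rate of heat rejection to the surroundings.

T_H = 104 °F → (104 − 32) × 5/9 = 40.00 °C = 313.15 K.
T_C = 53 °F → (53 − 32) × 5/9 = 11.67 °C = 284.82 K.
For a reversible cycle Q_H/Q_C = T_H/T_C, so Q_H = Q_C·T_H/T_C = 7090 × 313.15/284.82 = 7800 W.

Q̇_H ≈ 7800 W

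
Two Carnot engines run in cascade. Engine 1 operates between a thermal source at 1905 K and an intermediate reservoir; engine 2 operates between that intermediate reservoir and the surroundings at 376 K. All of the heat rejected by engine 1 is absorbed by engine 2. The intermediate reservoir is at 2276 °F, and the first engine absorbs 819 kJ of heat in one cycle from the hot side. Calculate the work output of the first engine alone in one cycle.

W₁ ≈ 166 kJ

T_m = 2276 °F → (2276 − 32) × 5/9 = 1246.67 °C = 1519.82 K.
First-stage efficiency η₁ = 1 − T_m/T_H = 1 − 1519.82/1905.00 = 0.2022.
W₁ = η₁·Q_H = 0.2022 × 819 = 166 kJ.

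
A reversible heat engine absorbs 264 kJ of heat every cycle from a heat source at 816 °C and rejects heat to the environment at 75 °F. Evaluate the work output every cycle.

W ≈ 192 kJ

T_H = 816 °C → 816 + 273.15 = 1089.15 K.
T_C = 75 °F → (75 − 32) × 5/9 = 23.89 °C = 297.04 K.
η_rev = 1 − T_C/T_H = 1 − 297.04/1089.15 = 0.7273.
W = η·Q_H = 0.7273 × 264 = 192 kJ.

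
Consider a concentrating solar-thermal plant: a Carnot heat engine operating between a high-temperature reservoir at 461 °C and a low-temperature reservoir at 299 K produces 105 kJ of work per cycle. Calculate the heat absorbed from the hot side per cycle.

T_H = 461 °C → 461 + 273.15 = 734.15 K.
Carnot efficiency: η = 1 − T_C/T_H = 1 − 299.00/734.15 = 0.5927.
Q_H = W/η = 105/0.5927 = 177 kJ.

Q_H ≈ 177 kJ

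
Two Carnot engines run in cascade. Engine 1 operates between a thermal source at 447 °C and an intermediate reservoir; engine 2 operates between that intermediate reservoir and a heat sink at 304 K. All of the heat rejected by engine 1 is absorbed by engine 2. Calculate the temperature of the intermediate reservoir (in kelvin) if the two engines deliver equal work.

T_m ≈ 512 K

T_H = 447 °C → 447 + 273.15 = 720.15 K.
For reversible stages Q_m = Q_H·(T_m/T_H). Setting W₁ = Q_H(1 − T_m/T_H) equal to W₂ = Q_m(1 − T_C/T_m) = Q_H·(T_m − T_C)/T_H gives T_H − T_m = T_m − T_C, so T_m = (T_H + T_C)/2 = (720.15 + 304.00)/2 = 512 K.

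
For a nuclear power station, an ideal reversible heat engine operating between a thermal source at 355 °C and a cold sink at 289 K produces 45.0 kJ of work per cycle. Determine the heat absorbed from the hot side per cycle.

T_H = 355 °C → 355 + 273.15 = 628.15 K.
η_rev = 1 − T_C/T_H = 1 − 289.00/628.15 = 0.5399.
Q_H = W/η = 45.0/0.5399 = 83.35 kJ.

Q_H ≈ 83.35 kJ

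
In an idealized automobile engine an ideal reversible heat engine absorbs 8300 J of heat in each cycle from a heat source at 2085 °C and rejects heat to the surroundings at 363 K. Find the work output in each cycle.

T_H = 2085 °C → 2085 + 273.15 = 2358.15 K.
Since the cycle is reversible, η = 1 − T_C/T_H = 1 − 363.00/2358.15 = 0.8461.
W = η·Q_H = 0.8461 × 8300 = 7020 J.

W ≈ 7020 J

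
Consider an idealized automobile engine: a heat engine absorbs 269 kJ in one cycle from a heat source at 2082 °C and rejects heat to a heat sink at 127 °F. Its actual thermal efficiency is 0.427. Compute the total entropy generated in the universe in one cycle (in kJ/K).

ΔS_univ ≈ 0.359 kJ/K

T_H = 2082 °C → 2082 + 273.15 = 2355.15 K.
T_C = 127 °F → (127 − 32) × 5/9 = 52.78 °C = 325.93 K.
W = η·Q_H = 0.427 × 269 = 114.9 kJ, so Q_C = Q_H − W = 154.1 kJ.
The hot reservoir loses entropy Q_H/T_H = 269/2355.15 = 0.1142 kJ/K; the cold reservoir gains Q_C/T_C = 154.1/325.93 = 0.4729 kJ/K.
ΔS_univ = −Q_H/T_H + Q_C/T_C = 0.359 kJ/K (> 0, since η = 0.427 < η_Carnot = 0.862).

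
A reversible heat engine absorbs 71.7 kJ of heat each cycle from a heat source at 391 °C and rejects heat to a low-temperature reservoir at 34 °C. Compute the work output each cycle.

T_H = 391 °C → 391 + 273.15 = 664.15 K.
T_C = 34 °C → 34 + 273.15 = 307.15 K.
For a reversible engine, η = 1 − T_C/T_H = 1 − 307.15/664.15 = 0.5375.
W = η·Q_H = 0.5375 × 71.7 = 38.54 kJ.

W ≈ 38.54 kJ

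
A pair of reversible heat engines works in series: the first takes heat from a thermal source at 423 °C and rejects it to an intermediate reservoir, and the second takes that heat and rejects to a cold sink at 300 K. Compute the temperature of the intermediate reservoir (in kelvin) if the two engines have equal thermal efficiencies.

T_m ≈ 457 K

T_H = 423 °C → 423 + 273.15 = 696.15 K.
Equal efficiencies require 1 − T_m/T_H = 1 − T_C/T_m, i.e. T_m/T_H = T_C/T_m, so T_m = √(T_H·T_C) = √(696.15 × 300.00) = 457 K.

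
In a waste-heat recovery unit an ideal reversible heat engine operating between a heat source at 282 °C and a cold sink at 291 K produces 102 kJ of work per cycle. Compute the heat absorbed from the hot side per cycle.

Q_H ≈ 214.4 kJ

T_H = 282 °C → 282 + 273.15 = 555.15 K.
η_rev = 1 − T_C/T_H = 1 − 291.00/555.15 = 0.4758.
Q_H = W/η = 102/0.4758 = 214.4 kJ.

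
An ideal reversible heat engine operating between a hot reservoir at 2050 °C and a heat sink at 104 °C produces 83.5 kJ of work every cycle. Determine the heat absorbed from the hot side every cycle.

T_H = 2050 °C → 2050 + 273.15 = 2323.15 K.
T_C = 104 °C → 104 + 273.15 = 377.15 K.
Since the cycle is reversible, η = 1 − T_C/T_H = 1 − 377.15/2323.15 = 0.8377.
Q_H = W/η = 83.5/0.8377 = 99.7 kJ.

Q_H ≈ 99.7 kJ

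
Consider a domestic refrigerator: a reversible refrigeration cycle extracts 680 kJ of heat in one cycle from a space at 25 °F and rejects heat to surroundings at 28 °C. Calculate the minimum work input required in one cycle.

T_H = 28 °C → 28 + 273.15 = 301.15 K.
T_C = 25 °F → (25 − 32) × 5/9 = -3.89 °C = 269.26 K.
For a reversible refrigerator, COP_R = T_C/(T_H − T_C) = 269.26/31.89 = 8.4437.
W = Q_C/COP_R = 680/8.4437 = 80.53 kJ.

W_in ≈ 80.53 kJ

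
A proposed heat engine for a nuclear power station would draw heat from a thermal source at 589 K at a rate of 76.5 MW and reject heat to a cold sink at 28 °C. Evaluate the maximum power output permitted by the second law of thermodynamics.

Ẇ_max ≈ 37.4 MW

T_C = 28 °C → 28 + 273.15 = 301.15 K.
By the Carnot theorem, η_max = 1 − T_C/T_H = 1 − 301.15/589.00 = 0.4887.
W_max = η_max · Q_H = 0.4887 × 76.5 = 37.4 MW.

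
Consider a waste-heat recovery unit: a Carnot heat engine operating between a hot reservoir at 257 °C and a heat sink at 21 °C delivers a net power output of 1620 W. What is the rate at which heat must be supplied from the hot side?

T_H = 257 °C → 257 + 273.15 = 530.15 K.
T_C = 21 °C → 21 + 273.15 = 294.15 K.
The Carnot efficiency is η = 1 − T_C/T_H = 1 − 294.15/530.15 = 0.4452.
Q_H = W/η = 1620/0.4452 = 3640 W.

Q̇_H ≈ 3640 W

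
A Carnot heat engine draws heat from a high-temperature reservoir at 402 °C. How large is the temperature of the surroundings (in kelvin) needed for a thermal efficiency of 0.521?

T_C ≈ 323.4 K

T_H = 402 °C → 402 + 273.15 = 675.15 K.
From η = 1 − T_C/T_H, T_C = T_H·(1 − η) = 675.15 × (1 − 0.521) = 323.4 K.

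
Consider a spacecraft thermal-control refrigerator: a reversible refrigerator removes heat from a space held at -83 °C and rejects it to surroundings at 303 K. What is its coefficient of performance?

T_C = -83 °C → -83 + 273.15 = 190.15 K.
For a reversible refrigerator, COP_R = T_C/(T_H − T_C) = 190.15/(303.00 − 190.15) = 1.685.

COP_R ≈ 1.685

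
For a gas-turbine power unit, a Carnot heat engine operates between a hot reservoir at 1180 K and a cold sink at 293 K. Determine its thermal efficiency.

Since the cycle is reversible, η = 1 − T_C/T_H = 1 − 293.00/1180.00 = 0.7517.

η ≈ 0.7517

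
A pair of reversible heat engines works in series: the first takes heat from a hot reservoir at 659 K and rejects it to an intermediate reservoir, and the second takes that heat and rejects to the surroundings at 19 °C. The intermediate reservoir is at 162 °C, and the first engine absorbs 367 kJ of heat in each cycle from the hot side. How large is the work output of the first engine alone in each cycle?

W₁ ≈ 125 kJ

T_C = 19 °C → 19 + 273.15 = 292.15 K.
T_m = 162 °C → 162 + 273.15 = 435.15 K.
First-stage efficiency η₁ = 1 − T_m/T_H = 1 − 435.15/659.00 = 0.3397.
W₁ = η₁·Q_H = 0.3397 × 367 = 125 kJ.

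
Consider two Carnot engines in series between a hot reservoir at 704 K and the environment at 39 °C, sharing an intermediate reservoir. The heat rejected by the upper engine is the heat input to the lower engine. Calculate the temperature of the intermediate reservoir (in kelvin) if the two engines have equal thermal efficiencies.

T_m ≈ 469 K

T_C = 39 °C → 39 + 273.15 = 312.15 K.
Equal efficiencies require 1 − T_m/T_H = 1 − T_C/T_m, i.e. T_m/T_H = T_C/T_m, so T_m = √(T_H·T_C) = √(704.00 × 312.15) = 469 K.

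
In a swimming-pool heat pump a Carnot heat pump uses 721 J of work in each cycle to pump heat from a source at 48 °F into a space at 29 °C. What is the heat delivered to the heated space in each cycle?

T_H = 29 °C → 29 + 273.15 = 302.15 K.
T_C = 48 °F → (48 − 32) × 5/9 = 8.89 °C = 282.04 K.
For a reversible heat pump, COP_HP = T_H/(T_H − T_C) = 302.15/20.11 = 15.0240.
Q_H = COP_HP · W = 15.0240 × 721 = 10800 J.

Q_H ≈ 10800 J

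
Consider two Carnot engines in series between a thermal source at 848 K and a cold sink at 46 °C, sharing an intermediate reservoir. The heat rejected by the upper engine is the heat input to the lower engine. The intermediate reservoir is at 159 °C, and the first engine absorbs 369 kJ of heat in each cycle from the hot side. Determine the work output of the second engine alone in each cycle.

T_C = 46 °C → 46 + 273.15 = 319.15 K.
T_m = 159 °C → 159 + 273.15 = 432.15 K.
Heat entering the second stage: Q_m = Q_H·(T_m/T_H) = 369 × 432.15/848.00 = 188 kJ.
Second-stage efficiency η₂ = 1 − T_C/T_m = 1 − 319.15/432.15 = 0.2615, so W₂ = η₂·Q_m = 49.2 kJ.

W₂ ≈ 49.2 kJ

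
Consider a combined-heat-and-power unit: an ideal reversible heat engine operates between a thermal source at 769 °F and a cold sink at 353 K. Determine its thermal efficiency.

η ≈ 0.4829

T_H = 769 °F → (769 − 32) × 5/9 = 409.44 °C = 682.59 K.
Since the cycle is reversible, η = 1 − T_C/T_H = 1 − 353.00/682.59 = 0.4829.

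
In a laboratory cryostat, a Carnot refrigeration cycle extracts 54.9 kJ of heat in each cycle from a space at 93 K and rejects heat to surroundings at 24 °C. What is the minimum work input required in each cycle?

T_H = 24 °C → 24 + 273.15 = 297.15 K.
For a reversible refrigerator, COP_R = T_C/(T_H − T_C) = 93.00/204.15 = 0.4555.
W = Q_C/COP_R = 54.9/0.4555 = 120.5 kJ.

W_in ≈ 120.5 kJ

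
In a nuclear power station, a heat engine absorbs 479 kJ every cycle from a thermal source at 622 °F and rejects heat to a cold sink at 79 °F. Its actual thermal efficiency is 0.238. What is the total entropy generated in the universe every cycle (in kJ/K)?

ΔS_univ ≈ 0.423 kJ/K

T_H = 622 °F → (622 − 32) × 5/9 = 327.78 °C = 600.93 K.
T_C = 79 °F → (79 − 32) × 5/9 = 26.11 °C = 299.26 K.
W = η·Q_H = 0.238 × 479 = 114.0 kJ, so Q_C = Q_H − W = 365.0 kJ.
Reservoir entropy changes: ΔS_H = −Q_H/T_H = −479/600.93 = -0.7971 kJ/K and ΔS_C = +Q_C/T_C = 365.0/299.26 = 1.220 kJ/K.
ΔS_univ = −Q_H/T_H + Q_C/T_C = 0.423 kJ/K (> 0, since η = 0.238 < η_Carnot = 0.502).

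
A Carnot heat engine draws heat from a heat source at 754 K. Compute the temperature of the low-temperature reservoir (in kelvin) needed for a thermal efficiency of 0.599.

T_C ≈ 302 K

From η = 1 − T_C/T_H, T_C = T_H·(1 − η) = 754.00 × (1 − 0.599) = 302 K.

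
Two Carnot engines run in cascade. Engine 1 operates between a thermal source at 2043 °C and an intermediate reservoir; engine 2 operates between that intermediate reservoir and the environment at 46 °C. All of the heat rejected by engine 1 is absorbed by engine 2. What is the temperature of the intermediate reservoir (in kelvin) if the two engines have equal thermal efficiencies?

T_m ≈ 859.8 K

T_H = 2043 °C → 2043 + 273.15 = 2316.15 K.
T_C = 46 °C → 46 + 273.15 = 319.15 K.
Equal efficiencies require 1 − T_m/T_H = 1 − T_C/T_m, i.e. T_m/T_H = T_C/T_m, so T_m = √(T_H·T_C) = √(2316.15 × 319.15) = 859.8 K.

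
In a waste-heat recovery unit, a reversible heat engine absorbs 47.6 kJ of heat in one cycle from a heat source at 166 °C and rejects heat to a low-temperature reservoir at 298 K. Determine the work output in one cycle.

T_H = 166 °C → 166 + 273.15 = 439.15 K.
For a reversible engine, η = 1 − T_C/T_H = 1 − 298.00/439.15 = 0.3214.
W = η·Q_H = 0.3214 × 47.6 = 15.3 kJ.

W ≈ 15.3 kJ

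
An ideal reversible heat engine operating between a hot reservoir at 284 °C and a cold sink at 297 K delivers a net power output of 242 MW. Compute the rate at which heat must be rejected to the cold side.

Q̇_C ≈ 276 MW

T_H = 284 °C → 284 + 273.15 = 557.15 K.
η_rev = 1 − T_C/T_H = 1 − 297.00/557.15 = 0.4669.
Since Q_C/Q_H = T_C/T_H and Q_H = W/η, Q_C = W·T_C/(T_H − T_C) = 242 × 297.00/260.15 = 276 MW.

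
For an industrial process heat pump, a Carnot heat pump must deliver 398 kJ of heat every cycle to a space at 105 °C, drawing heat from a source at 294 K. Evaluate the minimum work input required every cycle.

T_H = 105 °C → 105 + 273.15 = 378.15 K.
For a reversible heat pump, COP_HP = T_H/(T_H − T_C) = 378.15/84.15 = 4.4938.
W = Q_H/COP_HP = 398/4.4938 = 88.6 kJ.

W_in ≈ 88.6 kJ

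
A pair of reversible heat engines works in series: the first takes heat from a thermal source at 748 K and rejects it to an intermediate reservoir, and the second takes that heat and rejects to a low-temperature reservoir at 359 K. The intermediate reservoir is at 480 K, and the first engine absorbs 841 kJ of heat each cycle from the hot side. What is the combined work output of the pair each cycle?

Two reversible stages in series are equivalent to a single Carnot engine between T_H and T_C, so η_total = 1 − T_C/T_H = 1 − 359.00/748.00 = 0.5201.
W_total = η_total · Q_H = 0.5201 × 841 = 437 kJ.

W_total ≈ 437 kJ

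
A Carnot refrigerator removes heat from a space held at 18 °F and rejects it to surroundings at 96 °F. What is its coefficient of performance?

T_H = 96 °F → (96 − 32) × 5/9 = 35.56 °C = 308.71 K.
T_C = 18 °F → (18 − 32) × 5/9 = -7.78 °C = 265.37 K.
Carnot COP: COP_R = T_C/(T_H − T_C) = 265.37/(308.71 − 265.37) = 6.12.

COP_R ≈ 6.12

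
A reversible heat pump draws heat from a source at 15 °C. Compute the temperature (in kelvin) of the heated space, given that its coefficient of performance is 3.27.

T_C = 15 °C → 15 + 273.15 = 288.15 K.
COP_HP = T_H/(T_H − T_C) ⇒ T_H = T_C·COP_HP/(COP_HP − 1) = 288.15 × 3.27/(3.27 − 1) = 415 K.

T_H ≈ 415 K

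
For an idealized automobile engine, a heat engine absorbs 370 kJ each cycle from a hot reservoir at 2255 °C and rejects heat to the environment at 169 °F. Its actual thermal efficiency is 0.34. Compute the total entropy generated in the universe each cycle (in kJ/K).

T_H = 2255 °C → 2255 + 273.15 = 2528.15 K.
T_C = 169 °F → (169 − 32) × 5/9 = 76.11 °C = 349.26 K.
W = η·Q_H = 0.34 × 370 = 125.8 kJ, so Q_C = Q_H − W = 244.2 kJ.
Reservoir entropy changes: ΔS_H = −Q_H/T_H = −370/2528.15 = -0.1464 kJ/K and ΔS_C = +Q_C/T_C = 244.2/349.26 = 0.6992 kJ/K.
ΔS_univ = −Q_H/T_H + Q_C/T_C = 0.553 kJ/K (> 0, since η = 0.34 < η_Carnot = 0.862).

ΔS_univ ≈ 0.553 kJ/K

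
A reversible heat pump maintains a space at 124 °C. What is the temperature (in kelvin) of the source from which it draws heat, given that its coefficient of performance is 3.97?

T_H = 124 °C → 124 + 273.15 = 397.15 K.
COP_HP = T_H/(T_H − T_C) ⇒ T_C = T_H·(COP_HP − 1)/COP_HP = 397.15 × (3.97 − 1)/3.97 = 297.1 K.

T_C ≈ 297.1 K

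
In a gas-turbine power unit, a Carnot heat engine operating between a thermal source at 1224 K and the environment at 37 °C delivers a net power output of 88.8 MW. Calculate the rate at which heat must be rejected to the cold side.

T_C = 37 °C → 37 + 273.15 = 310.15 K.
For a reversible engine, η = 1 − T_C/T_H = 1 − 310.15/1224.00 = 0.7466.
Since Q_C/Q_H = T_C/T_H and Q_H = W/η, Q_C = W·T_C/(T_H − T_C) = 88.8 × 310.15/913.85 = 30.1 MW.

Q̇_C ≈ 30.1 MW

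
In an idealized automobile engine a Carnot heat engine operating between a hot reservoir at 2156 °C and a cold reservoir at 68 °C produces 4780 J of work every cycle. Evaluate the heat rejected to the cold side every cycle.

Q_C ≈ 781.0 J

T_H = 2156 °C → 2156 + 273.15 = 2429.15 K.
T_C = 68 °C → 68 + 273.15 = 341.15 K.
Carnot efficiency: η = 1 − T_C/T_H = 1 − 341.15/2429.15 = 0.8596.
Since Q_C/Q_H = T_C/T_H and Q_H = W/η, Q_C = W·T_C/(T_H − T_C) = 4780 × 341.15/2088.00 = 781.0 J.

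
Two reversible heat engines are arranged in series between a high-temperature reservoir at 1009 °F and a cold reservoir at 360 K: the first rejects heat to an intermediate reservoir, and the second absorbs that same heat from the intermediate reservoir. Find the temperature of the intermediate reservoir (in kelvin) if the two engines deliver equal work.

T_m ≈ 588 K

T_H = 1009 °F → (1009 − 32) × 5/9 = 542.78 °C = 815.93 K.
For reversible stages Q_m = Q_H·(T_m/T_H). Setting W₁ = Q_H(1 − T_m/T_H) equal to W₂ = Q_m(1 − T_C/T_m) = Q_H·(T_m − T_C)/T_H gives T_H − T_m = T_m − T_C, so T_m = (T_H + T_C)/2 = (815.93 + 360.00)/2 = 588 K.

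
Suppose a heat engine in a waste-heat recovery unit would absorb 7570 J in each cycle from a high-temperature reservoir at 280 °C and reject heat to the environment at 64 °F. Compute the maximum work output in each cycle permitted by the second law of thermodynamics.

T_H = 280 °C → 280 + 273.15 = 553.15 K.
T_C = 64 °F → (64 − 32) × 5/9 = 17.78 °C = 290.93 K.
By the Carnot theorem, η_max = 1 − T_C/T_H = 1 − 290.93/553.15 = 0.4741.
W_max = η_max · Q_H = 0.4741 × 7570 = 3590 J.

W_max ≈ 3590 J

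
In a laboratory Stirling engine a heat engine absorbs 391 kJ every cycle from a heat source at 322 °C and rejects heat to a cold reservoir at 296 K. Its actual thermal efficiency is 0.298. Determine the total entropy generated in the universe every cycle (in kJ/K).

T_H = 322 °C → 322 + 273.15 = 595.15 K.
W = η·Q_H = 0.298 × 391 = 116.5 kJ, so Q_C = Q_H − W = 274.5 kJ.
Entropy balance on the reservoirs: −Q_H/T_H = -0.6570 kJ/K, +Q_C/T_C = 0.9273 kJ/K.
ΔS_univ = −Q_H/T_H + Q_C/T_C = 0.2703 kJ/K (> 0, since η = 0.298 < η_Carnot = 0.503).

ΔS_univ ≈ 0.2703 kJ/K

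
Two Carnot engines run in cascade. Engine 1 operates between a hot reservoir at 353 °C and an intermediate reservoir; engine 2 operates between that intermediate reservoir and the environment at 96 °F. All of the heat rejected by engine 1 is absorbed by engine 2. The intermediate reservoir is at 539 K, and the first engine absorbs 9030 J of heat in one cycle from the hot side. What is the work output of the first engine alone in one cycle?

T_H = 353 °C → 353 + 273.15 = 626.15 K.
T_C = 96 °F → (96 − 32) × 5/9 = 35.56 °C = 308.71 K.
First-stage efficiency η₁ = 1 − T_m/T_H = 1 − 539.00/626.15 = 0.1392.
W₁ = η₁·Q_H = 0.1392 × 9030 = 1260 J.

W₁ ≈ 1260 J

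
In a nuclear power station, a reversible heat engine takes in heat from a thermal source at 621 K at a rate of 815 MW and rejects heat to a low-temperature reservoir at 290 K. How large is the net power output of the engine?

η_rev = 1 − T_C/T_H = 1 − 290.00/621.00 = 0.5330.
W = η·Q_H = 0.5330 × 815 = 434 MW.

Ẇ ≈ 434 MW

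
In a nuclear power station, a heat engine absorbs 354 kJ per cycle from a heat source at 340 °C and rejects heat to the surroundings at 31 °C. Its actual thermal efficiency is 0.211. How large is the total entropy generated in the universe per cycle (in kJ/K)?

T_H = 340 °C → 340 + 273.15 = 613.15 K.
T_C = 31 °C → 31 + 273.15 = 304.15 K.
W = η·Q_H = 0.211 × 354 = 74.69 kJ, so Q_C = Q_H − W = 279.3 kJ.
Entropy balance on the reservoirs: −Q_H/T_H = -0.5773 kJ/K, +Q_C/T_C = 0.9183 kJ/K.
ΔS_univ = −Q_H/T_H + Q_C/T_C = 0.341 kJ/K (> 0, since η = 0.211 < η_Carnot = 0.504).

ΔS_univ ≈ 0.341 kJ/K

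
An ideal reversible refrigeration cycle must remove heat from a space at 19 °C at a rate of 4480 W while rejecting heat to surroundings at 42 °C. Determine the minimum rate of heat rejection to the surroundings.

T_H = 42 °C → 42 + 273.15 = 315.15 K.
T_C = 19 °C → 19 + 273.15 = 292.15 K.
For a reversible cycle Q_H/Q_C = T_H/T_C, so Q_H = Q_C·T_H/T_C = 4480 × 315.15/292.15 = 4833 W.

Q̇_H ≈ 4833 W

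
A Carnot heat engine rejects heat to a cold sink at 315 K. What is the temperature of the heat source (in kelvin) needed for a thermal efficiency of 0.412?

From η = 1 − T_C/T_H, solving for T_H gives T_H = T_C/(1 − η) = 315.00/(1 − 0.412) = 535.7 K.

T_H ≈ 535.7 K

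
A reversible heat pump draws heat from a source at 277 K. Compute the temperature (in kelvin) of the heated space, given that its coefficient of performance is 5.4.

T_H ≈ 340.0 K

COP_HP = T_H/(T_H − T_C) ⇒ T_H = T_C·COP_HP/(COP_HP − 1) = 277.00 × 5.4/(5.4 − 1) = 340.0 K.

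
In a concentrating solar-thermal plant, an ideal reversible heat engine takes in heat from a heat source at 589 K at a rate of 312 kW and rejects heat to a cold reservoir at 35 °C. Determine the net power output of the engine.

T_C = 35 °C → 35 + 273.15 = 308.15 K.
η_rev = 1 − T_C/T_H = 1 − 308.15/589.00 = 0.4768.
W = η·Q_H = 0.4768 × 312 = 149 kW.

Ẇ ≈ 149 kW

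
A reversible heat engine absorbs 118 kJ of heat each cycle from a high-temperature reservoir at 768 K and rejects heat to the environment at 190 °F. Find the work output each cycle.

T_C = 190 °F → (190 − 32) × 5/9 = 87.78 °C = 360.93 K.
The Carnot efficiency is η = 1 − T_C/T_H = 1 − 360.93/768.00 = 0.5300.
W = η·Q_H = 0.5300 × 118 = 62.5 kJ.

W ≈ 62.5 kJ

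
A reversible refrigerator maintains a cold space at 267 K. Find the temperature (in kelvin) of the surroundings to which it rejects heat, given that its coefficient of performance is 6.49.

T_H ≈ 308 K

COP_R = T_C/(T_H − T_C) ⇒ T_H = T_C·(1 + 1/COP_R) = 267.00 × (1 + 1/6.49) = 308 K.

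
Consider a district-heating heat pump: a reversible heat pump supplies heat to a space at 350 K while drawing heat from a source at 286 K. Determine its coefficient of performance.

COP_HP ≈ 5.47

For a reversible heat pump, COP_HP = T_H/(T_H − T_C) = 350.00/(350.00 − 286.00) = 5.47.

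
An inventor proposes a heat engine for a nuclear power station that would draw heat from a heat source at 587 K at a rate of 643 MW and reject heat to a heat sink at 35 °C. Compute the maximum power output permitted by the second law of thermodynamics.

Ẇ_max ≈ 305 MW

T_C = 35 °C → 35 + 273.15 = 308.15 K.
By the Carnot theorem, η_max = 1 − T_C/T_H = 1 − 308.15/587.00 = 0.4750.
W_max = η_max · Q_H = 0.4750 × 643 = 305 MW.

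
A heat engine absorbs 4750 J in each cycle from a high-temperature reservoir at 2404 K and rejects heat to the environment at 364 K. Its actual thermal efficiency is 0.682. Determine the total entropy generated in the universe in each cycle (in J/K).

ΔS_univ ≈ 2.174 J/K

W = η·Q_H = 0.682 × 4750 = 3240 J, so Q_C = Q_H − W = 1510 J.
Reservoir entropy changes: ΔS_H = −Q_H/T_H = −4750/2404.00 = -1.976 J/K and ΔS_C = +Q_C/T_C = 1510/364.00 = 4.150 J/K.
ΔS_univ = −Q_H/T_H + Q_C/T_C = 2.174 J/K (> 0, since η = 0.682 < η_Carnot = 0.849).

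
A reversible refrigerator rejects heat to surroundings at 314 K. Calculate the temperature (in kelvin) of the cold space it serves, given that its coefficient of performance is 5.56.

COP_R = T_C/(T_H − T_C) ⇒ T_C = T_H·COP_R/(1 + COP_R) = 314.00 × 5.56/(1 + 5.56) = 266 K.

T_C ≈ 266 K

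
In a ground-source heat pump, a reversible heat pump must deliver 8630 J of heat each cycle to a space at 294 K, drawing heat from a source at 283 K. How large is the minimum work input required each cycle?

The Carnot heat-pump COP is COP_HP = T_H/(T_H − T_C) = 294.00/11.00 = 26.7273.
W = Q_H/COP_HP = 8630/26.7273 = 322.9 J.

W_in ≈ 322.9 J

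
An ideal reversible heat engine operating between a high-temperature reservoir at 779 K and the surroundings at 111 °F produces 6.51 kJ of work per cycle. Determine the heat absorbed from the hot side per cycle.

Q_H ≈ 11.0 kJ

T_C = 111 °F → (111 − 32) × 5/9 = 43.89 °C = 317.04 K.
For a reversible engine, η = 1 − T_C/T_H = 1 − 317.04/779.00 = 0.5930.
Q_H = W/η = 6.51/0.5930 = 11.0 kJ.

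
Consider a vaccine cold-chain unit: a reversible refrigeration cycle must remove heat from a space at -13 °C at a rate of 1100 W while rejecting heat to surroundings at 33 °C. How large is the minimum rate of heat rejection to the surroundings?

Q̇_H ≈ 1295 W

T_H = 33 °C → 33 + 273.15 = 306.15 K.
T_C = -13 °C → -13 + 273.15 = 260.15 K.
For a reversible cycle Q_H/Q_C = T_H/T_C, so Q_H = Q_C·T_H/T_C = 1100 × 306.15/260.15 = 1295 W.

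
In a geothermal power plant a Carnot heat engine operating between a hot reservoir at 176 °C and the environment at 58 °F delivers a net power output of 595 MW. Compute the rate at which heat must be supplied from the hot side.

Q̇_H ≈ 1650 MW

T_H = 176 °C → 176 + 273.15 = 449.15 K.
T_C = 58 °F → (58 − 32) × 5/9 = 14.44 °C = 287.59 K.
η_rev = 1 − T_C/T_H = 1 − 287.59/449.15 = 0.3597.
Q_H = W/η = 595/0.3597 = 1650 MW.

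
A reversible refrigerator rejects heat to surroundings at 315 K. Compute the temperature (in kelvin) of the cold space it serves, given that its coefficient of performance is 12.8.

COP_R = T_C/(T_H − T_C) ⇒ T_C = T_H·COP_R/(1 + COP_R) = 315.00 × 12.8/(1 + 12.8) = 292.2 K.

T_C ≈ 292.2 K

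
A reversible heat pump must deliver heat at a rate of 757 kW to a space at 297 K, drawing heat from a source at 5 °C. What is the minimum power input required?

Ẇ_in ≈ 48.0 kW

T_C = 5 °C → 5 + 273.15 = 278.15 K.
Reversible heating COP: COP_HP = T_H/(T_H − T_C) = 297.00/18.85 = 15.7560.
W = Q_H/COP_HP = 757/15.7560 = 48.0 kW.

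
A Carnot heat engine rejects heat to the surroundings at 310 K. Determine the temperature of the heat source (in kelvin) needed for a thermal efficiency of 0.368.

T_H ≈ 490.5 K

From η = 1 − T_C/T_H, solving for T_H gives T_H = T_C/(1 − η) = 310.00/(1 − 0.368) = 490.5 K.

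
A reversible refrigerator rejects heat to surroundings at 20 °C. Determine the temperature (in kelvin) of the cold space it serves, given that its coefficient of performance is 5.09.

T_H = 20 °C → 20 + 273.15 = 293.15 K.
COP_R = T_C/(T_H − T_C) ⇒ T_C = T_H·COP_R/(1 + COP_R) = 293.15 × 5.09/(1 + 5.09) = 245 K.

T_C ≈ 245 K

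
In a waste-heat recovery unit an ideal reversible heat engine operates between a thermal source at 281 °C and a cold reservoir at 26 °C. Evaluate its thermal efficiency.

η ≈ 0.4602

T_H = 281 °C → 281 + 273.15 = 554.15 K.
T_C = 26 °C → 26 + 273.15 = 299.15 K.
The Carnot efficiency is η = 1 − T_C/T_H = 1 − 299.15/554.15 = 0.4602.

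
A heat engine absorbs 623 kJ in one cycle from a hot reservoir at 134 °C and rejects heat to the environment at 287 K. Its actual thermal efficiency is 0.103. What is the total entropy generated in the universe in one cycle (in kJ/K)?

ΔS_univ ≈ 0.417 kJ/K

T_H = 134 °C → 134 + 273.15 = 407.15 K.
W = η·Q_H = 0.103 × 623 = 64.17 kJ, so Q_C = Q_H − W = 558.8 kJ.
The hot reservoir loses entropy Q_H/T_H = 623/407.15 = 1.530 kJ/K; the cold reservoir gains Q_C/T_C = 558.8/287.00 = 1.947 kJ/K.
ΔS_univ = −Q_H/T_H + Q_C/T_C = 0.417 kJ/K (> 0, since η = 0.103 < η_Carnot = 0.295).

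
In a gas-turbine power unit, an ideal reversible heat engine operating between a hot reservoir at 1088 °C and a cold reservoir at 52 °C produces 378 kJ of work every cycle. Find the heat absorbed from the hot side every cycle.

T_H = 1088 °C → 1088 + 273.15 = 1361.15 K.
T_C = 52 °C → 52 + 273.15 = 325.15 K.
Since the cycle is reversible, η = 1 − T_C/T_H = 1 − 325.15/1361.15 = 0.7611.
Q_H = W/η = 378/0.7611 = 496.6 kJ.

Q_H ≈ 496.6 kJ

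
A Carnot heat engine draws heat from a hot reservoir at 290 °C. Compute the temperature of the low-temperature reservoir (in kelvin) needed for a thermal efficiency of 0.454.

T_H = 290 °C → 290 + 273.15 = 563.15 K.
From η = 1 − T_C/T_H, T_C = T_H·(1 − η) = 563.15 × (1 − 0.454) = 307.5 K.

T_C ≈ 307.5 K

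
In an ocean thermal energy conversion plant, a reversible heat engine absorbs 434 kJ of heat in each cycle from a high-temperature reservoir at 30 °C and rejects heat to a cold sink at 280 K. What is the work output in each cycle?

T_H = 30 °C → 30 + 273.15 = 303.15 K.
The Carnot efficiency is η = 1 − T_C/T_H = 1 − 280.00/303.15 = 0.0764.
W = η·Q_H = 0.0764 × 434 = 33.1 kJ.

W ≈ 33.1 kJ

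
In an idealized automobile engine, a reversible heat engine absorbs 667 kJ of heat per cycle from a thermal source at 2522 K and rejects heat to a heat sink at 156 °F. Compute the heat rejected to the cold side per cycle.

Q_C ≈ 90.5 kJ

T_C = 156 °F → (156 − 32) × 5/9 = 68.89 °C = 342.04 K.
η_rev = 1 − T_C/T_H = 1 − 342.04/2522.00 = 0.8644.
For a reversible cycle Q_C/Q_H = T_C/T_H, so Q_C = 667 × 342.04/2522.00 = 90.5 kJ.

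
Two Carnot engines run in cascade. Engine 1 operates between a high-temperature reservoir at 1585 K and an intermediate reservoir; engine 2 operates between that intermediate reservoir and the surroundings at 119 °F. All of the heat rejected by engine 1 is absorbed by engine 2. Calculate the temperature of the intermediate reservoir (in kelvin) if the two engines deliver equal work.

T_m ≈ 953 K

T_C = 119 °F → (119 − 32) × 5/9 = 48.33 °C = 321.48 K.
For reversible stages Q_m = Q_H·(T_m/T_H). Setting W₁ = Q_H(1 − T_m/T_H) equal to W₂ = Q_m(1 − T_C/T_m) = Q_H·(T_m − T_C)/T_H gives T_H − T_m = T_m − T_C, so T_m = (T_H + T_C)/2 = (1585.00 + 321.48)/2 = 953 K.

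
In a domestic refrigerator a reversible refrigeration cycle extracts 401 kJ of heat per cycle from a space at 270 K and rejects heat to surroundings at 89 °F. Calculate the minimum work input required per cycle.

W_in ≈ 51.71 kJ

T_H = 89 °F → (89 − 32) × 5/9 = 31.67 °C = 304.82 K.
The reversible coefficient of performance is COP_R = T_C/(T_H − T_C) = 270.00/34.82 = 7.7549.
W = Q_C/COP_R = 401/7.7549 = 51.71 kJ.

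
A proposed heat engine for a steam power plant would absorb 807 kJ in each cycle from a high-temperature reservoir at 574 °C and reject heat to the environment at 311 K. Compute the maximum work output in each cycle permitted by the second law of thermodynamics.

W_max ≈ 511 kJ

T_H = 574 °C → 574 + 273.15 = 847.15 K.
The second-law ceiling is the Carnot efficiency, η_max = 1 − T_C/T_H = 1 − 311.00/847.15 = 0.6329.
W_max = η_max · Q_H = 0.6329 × 807 = 511 kJ.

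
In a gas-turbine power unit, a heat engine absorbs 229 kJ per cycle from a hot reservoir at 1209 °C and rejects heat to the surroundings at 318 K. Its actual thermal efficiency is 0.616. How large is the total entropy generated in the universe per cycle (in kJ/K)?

ΔS_univ ≈ 0.122 kJ/K

T_H = 1209 °C → 1209 + 273.15 = 1482.15 K.
W = η·Q_H = 0.616 × 229 = 141.1 kJ, so Q_C = Q_H − W = 87.94 kJ.
Reservoir entropy changes: ΔS_H = −Q_H/T_H = −229/1482.15 = -0.1545 kJ/K and ΔS_C = +Q_C/T_C = 87.94/318.00 = 0.2765 kJ/K.
ΔS_univ = −Q_H/T_H + Q_C/T_C = 0.122 kJ/K (> 0, since η = 0.616 < η_Carnot = 0.785).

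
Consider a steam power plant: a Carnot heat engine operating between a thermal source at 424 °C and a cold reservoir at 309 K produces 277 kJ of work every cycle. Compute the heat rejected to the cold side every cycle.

T_H = 424 °C → 424 + 273.15 = 697.15 K.
Carnot efficiency: η = 1 − T_C/T_H = 1 − 309.00/697.15 = 0.5568.
Since Q_C/Q_H = T_C/T_H and Q_H = W/η, Q_C = W·T_C/(T_H − T_C) = 277 × 309.00/388.15 = 220.5 kJ.

Q_C ≈ 220.5 kJ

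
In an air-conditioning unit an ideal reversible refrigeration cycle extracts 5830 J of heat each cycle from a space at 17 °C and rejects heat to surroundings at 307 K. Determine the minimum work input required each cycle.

W_in ≈ 338.6 J

T_C = 17 °C → 17 + 273.15 = 290.15 K.
Carnot COP: COP_R = T_C/(T_H − T_C) = 290.15/16.85 = 17.2196.
W = Q_C/COP_R = 5830/17.2196 = 338.6 J.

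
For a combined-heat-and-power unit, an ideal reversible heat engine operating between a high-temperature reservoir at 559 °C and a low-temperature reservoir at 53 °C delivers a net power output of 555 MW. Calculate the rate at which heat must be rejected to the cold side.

Q̇_C ≈ 358 MW

T_H = 559 °C → 559 + 273.15 = 832.15 K.
T_C = 53 °C → 53 + 273.15 = 326.15 K.
η_rev = 1 − T_C/T_H = 1 − 326.15/832.15 = 0.6081.
Since Q_C/Q_H = T_C/T_H and Q_H = W/η, Q_C = W·T_C/(T_H − T_C) = 555 × 326.15/506.00 = 358 MW.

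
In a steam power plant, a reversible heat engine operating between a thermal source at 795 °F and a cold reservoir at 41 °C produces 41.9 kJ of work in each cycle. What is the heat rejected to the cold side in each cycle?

Q_C ≈ 34.38 kJ

T_H = 795 °F → (795 − 32) × 5/9 = 423.89 °C = 697.04 K.
T_C = 41 °C → 41 + 273.15 = 314.15 K.
η_rev = 1 − T_C/T_H = 1 − 314.15/697.04 = 0.5493.
Since Q_C/Q_H = T_C/T_H and Q_H = W/η, Q_C = W·T_C/(T_H − T_C) = 41.9 × 314.15/382.89 = 34.38 kJ.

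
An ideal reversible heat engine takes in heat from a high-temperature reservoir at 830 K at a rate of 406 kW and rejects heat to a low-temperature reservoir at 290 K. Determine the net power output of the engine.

Ẇ ≈ 264 kW

η_rev = 1 − T_C/T_H = 1 − 290.00/830.00 = 0.6506.
W = η·Q_H = 0.6506 × 406 = 264 kW.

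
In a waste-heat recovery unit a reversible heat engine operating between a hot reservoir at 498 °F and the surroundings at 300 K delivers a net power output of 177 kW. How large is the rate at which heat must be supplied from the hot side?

T_H = 498 °F → (498 − 32) × 5/9 = 258.89 °C = 532.04 K.
η_rev = 1 − T_C/T_H = 1 − 300.00/532.04 = 0.4361.
Q_H = W/η = 177/0.4361 = 406 kW.

Q̇_H ≈ 406 kW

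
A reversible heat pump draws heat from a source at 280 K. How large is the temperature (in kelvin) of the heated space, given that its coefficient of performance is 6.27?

COP_HP = T_H/(T_H − T_C) ⇒ T_H = T_C·COP_HP/(COP_HP − 1) = 280.00 × 6.27/(6.27 − 1) = 333 K.

T_H ≈ 333 K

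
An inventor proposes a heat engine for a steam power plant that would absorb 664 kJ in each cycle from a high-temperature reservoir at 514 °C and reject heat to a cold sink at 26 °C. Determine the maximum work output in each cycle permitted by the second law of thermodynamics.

T_H = 514 °C → 514 + 273.15 = 787.15 K.
T_C = 26 °C → 26 + 273.15 = 299.15 K.
The second-law ceiling is the Carnot efficiency, η_max = 1 − T_C/T_H = 1 − 299.15/787.15 = 0.6200.
W_max = η_max · Q_H = 0.6200 × 664 = 411.7 kJ.

W_max ≈ 411.7 kJ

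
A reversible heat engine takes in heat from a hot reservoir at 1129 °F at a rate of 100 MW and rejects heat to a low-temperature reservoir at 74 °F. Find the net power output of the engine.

T_H = 1129 °F → (1129 − 32) × 5/9 = 609.44 °C = 882.59 K.
T_C = 74 °F → (74 − 32) × 5/9 = 23.33 °C = 296.48 K.
η_rev = 1 − T_C/T_H = 1 − 296.48/882.59 = 0.6641.
W = η·Q_H = 0.6641 × 100 = 66.41 MW.

Ẇ ≈ 66.41 MW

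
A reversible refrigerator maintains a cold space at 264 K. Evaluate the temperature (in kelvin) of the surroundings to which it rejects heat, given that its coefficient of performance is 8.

T_H ≈ 297.0 K

COP_R = T_C/(T_H − T_C) ⇒ T_H = T_C·(1 + 1/COP_R) = 264.00 × (1 + 1/8) = 297.0 K.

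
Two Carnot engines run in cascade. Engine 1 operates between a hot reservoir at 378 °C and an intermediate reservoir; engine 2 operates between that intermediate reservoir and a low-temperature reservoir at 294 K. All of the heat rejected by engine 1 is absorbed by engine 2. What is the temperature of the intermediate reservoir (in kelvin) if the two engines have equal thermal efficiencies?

T_m ≈ 437.5 K

T_H = 378 °C → 378 + 273.15 = 651.15 K.
Equal efficiencies require 1 − T_m/T_H = 1 − T_C/T_m, i.e. T_m/T_H = T_C/T_m, so T_m = √(T_H·T_C) = √(651.15 × 294.00) = 437.5 K.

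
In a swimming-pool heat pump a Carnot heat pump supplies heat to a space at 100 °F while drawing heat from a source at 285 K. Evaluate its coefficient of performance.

COP_HP ≈ 12.0

T_H = 100 °F → (100 − 32) × 5/9 = 37.78 °C = 310.93 K.
Reversible heating COP: COP_HP = T_H/(T_H − T_C) = 310.93/(310.93 − 285.00) = 12.0.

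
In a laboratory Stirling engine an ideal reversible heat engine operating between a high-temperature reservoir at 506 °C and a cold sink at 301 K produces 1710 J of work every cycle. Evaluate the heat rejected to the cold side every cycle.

Q_C ≈ 1080 J

T_H = 506 °C → 506 + 273.15 = 779.15 K.
The Carnot efficiency is η = 1 − T_C/T_H = 1 − 301.00/779.15 = 0.6137.
Since Q_C/Q_H = T_C/T_H and Q_H = W/η, Q_C = W·T_C/(T_H − T_C) = 1710 × 301.00/478.15 = 1080 J.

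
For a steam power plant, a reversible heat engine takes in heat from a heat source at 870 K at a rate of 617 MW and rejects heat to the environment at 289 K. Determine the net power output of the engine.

Since the cycle is reversible, η = 1 − T_C/T_H = 1 − 289.00/870.00 = 0.6678.
W = η·Q_H = 0.6678 × 617 = 412 MW.

Ẇ ≈ 412 MW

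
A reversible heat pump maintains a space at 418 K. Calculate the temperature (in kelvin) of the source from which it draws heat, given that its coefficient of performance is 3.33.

T_C ≈ 292.5 K

COP_HP = T_H/(T_H − T_C) ⇒ T_C = T_H·(COP_HP − 1)/COP_HP = 418.00 × (3.33 − 1)/3.33 = 292.5 K.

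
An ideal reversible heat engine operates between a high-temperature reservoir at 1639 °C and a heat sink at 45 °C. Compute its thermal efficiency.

T_H = 1639 °C → 1639 + 273.15 = 1912.15 K.
T_C = 45 °C → 45 + 273.15 = 318.15 K.
Carnot efficiency: η = 1 − T_C/T_H = 1 − 318.15/1912.15 = 0.834.

η ≈ 0.834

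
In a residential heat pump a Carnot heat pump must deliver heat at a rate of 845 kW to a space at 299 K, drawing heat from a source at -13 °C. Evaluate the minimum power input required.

T_C = -13 °C → -13 + 273.15 = 260.15 K.
For a reversible heat pump, COP_HP = T_H/(T_H − T_C) = 299.00/38.85 = 7.6963.
W = Q_H/COP_HP = 845/7.6963 = 109.8 kW.

Ẇ_in ≈ 109.8 kW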